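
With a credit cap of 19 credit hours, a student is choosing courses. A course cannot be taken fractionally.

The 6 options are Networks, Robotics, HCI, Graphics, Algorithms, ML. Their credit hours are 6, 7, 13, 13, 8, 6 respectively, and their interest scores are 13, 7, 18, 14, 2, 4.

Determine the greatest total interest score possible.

Networks + Robotics + ML: credit hours 6 + 7 + 6 = 19 ≤ 19, interest score 13 + 7 + 4 = 24.
Networks + HCI: credit hours 6 + 13 = 19 ≤ 19, interest score 13 + 18 = 31.
Networks + Graphics: credit hours 6 + 13 = 19 ≤ 19, interest score 13 + 14 = 27.
Best is Networks and HCI with total interest score 31.

31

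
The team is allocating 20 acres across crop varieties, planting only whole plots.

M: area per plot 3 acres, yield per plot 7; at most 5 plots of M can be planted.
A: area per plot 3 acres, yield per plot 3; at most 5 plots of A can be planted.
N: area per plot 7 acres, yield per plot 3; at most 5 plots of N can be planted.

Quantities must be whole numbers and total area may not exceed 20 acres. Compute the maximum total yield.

This is a bounded integer knapsack.
M has the best ratio (7/3); taking only M gives at most 5×7 = 35 (stopped by the supply cap of 5).
Mixing does better — 5×M and 1×A: area 18 ≤ 20, yield 5·7 + 1·3 = 38.

38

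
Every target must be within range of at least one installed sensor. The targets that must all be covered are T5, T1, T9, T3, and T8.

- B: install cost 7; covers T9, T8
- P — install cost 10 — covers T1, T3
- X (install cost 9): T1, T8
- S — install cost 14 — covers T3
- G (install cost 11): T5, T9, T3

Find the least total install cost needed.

The greedy cost-per-new-target heuristic would pick B, P, and G for 28, but a cheaper cover exists.
Choose X and G: together they cover T5, T1, T9, T3, T8 — every target.
Total install cost: 9 + 11 = 20.
No cover costs less than 20.

20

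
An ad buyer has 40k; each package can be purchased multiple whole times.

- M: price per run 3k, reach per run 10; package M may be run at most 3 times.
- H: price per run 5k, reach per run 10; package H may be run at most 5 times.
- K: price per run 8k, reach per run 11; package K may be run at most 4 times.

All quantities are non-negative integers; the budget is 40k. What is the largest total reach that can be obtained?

Take 3×M, 3×H, and 2×K: price 40 ≤ 40, reach 3·10 + 3·10 + 2·11 = 82.
M has the best ratio (10/3) and is taken to its limit of 3; remaining capacity is filled optimally with the others.

82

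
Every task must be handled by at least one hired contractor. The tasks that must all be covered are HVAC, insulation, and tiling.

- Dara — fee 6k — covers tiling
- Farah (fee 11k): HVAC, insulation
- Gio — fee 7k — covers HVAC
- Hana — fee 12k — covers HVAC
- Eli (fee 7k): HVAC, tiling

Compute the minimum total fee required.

The greedy cost-per-new-task heuristic would pick Eli and Farah for 18, but a cheaper cover exists.
Choose Dara and Farah: together they cover HVAC, insulation, tiling — every task.
Total fee: 6 + 11 = 17.
No cover costs less than 17.

17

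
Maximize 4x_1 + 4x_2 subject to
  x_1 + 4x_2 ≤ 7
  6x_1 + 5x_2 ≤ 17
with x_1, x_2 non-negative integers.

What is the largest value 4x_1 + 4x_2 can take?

(x_1,x_2)=(2,1): 1·2+4·1=6≤7, 6·2+5·1=17≤17, objective 12.
(x_1,x_2)=(1,1): 1·1+4·1=5≤7, 6·1+5·1=11≤17, objective 8.
(x_1,x_2)=(2,0): 1·2+4·0=2≤7, 6·2+5·0=12≤17, objective 8.
(x_1,x_2)=(0,1): 1·0+4·1=4≤7, 6·0+5·1=5≤17, objective 4.
No feasible integer point exceeds 12.

12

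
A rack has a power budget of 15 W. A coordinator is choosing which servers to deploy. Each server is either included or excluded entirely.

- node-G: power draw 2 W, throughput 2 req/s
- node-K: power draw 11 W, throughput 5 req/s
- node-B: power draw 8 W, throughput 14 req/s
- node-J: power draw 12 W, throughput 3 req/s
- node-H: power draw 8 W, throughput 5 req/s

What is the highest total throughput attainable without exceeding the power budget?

16

This is an integer program with binary decision variables.
Allowing fractional choices, the relaxed optimum would be about 19.1, but servers are indivisible.
node-G + node-H: power draw 2 + 8 = 10 ≤ 15, throughput 2 + 5 = 7.
node-G + node-B: power draw 2 + 8 = 10 ≤ 15, throughput 2 + 14 = 16.
node-B: power draw 8 ≤ 15, throughput 14.
Best is node-G and node-B with total throughput 16.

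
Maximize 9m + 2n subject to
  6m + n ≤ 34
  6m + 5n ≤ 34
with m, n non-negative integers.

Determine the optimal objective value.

Relaxing integrality, the LP optimum is 51.00 at (m,n) = (5.67, 0), which is not an integer point.
(m,n)=(5,0): 6·5+1·0=30≤34, 6·5+5·0=30≤34, objective 45.
(m,n)=(4,1): 6·4+1·1=25≤34, 6·4+5·1=29≤34, objective 38.
(m,n)=(4,0): 6·4+1·0=24≤34, 6·4+5·0=24≤34, objective 36.
The best lattice point is (5,0), giving 45.

45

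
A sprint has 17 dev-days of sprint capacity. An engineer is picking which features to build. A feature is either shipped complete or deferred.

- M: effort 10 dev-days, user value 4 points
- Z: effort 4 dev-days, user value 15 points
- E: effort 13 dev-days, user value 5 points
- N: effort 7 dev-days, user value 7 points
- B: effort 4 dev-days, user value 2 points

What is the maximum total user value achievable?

This is a 0-1 knapsack instance.
Allowing fractional choices, the relaxed optimum would be about 24.8, but features are indivisible.
Z + N: effort 4 + 7 = 11 ≤ 17, user value 15 + 7 = 22.
Z + E: effort 4 + 13 = 17 ≤ 17, user value 15 + 5 = 20.
Z + N + B: effort 4 + 7 + 4 = 15 ≤ 17, user value 15 + 7 + 2 = 24.
Best is Z, N, and B with total user value 24.

24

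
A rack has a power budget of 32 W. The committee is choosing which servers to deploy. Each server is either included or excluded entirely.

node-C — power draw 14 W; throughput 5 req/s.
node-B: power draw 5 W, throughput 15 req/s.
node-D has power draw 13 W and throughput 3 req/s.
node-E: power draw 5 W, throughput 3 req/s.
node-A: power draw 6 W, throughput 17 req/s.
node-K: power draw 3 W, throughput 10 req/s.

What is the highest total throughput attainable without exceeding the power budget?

Allowing fractional choices, the relaxed optimum would be about 49.6, but servers are indivisible.
node-C + node-B + node-A + node-K: power draw 14 + 5 + 6 + 3 = 28 ≤ 32, throughput 5 + 15 + 17 + 10 = 47.
node-B + node-D + node-E + node-A + node-K: power draw 5 + 13 + 5 + 6 + 3 = 32 ≤ 32, throughput 15 + 3 + 3 + 17 + 10 = 48.
Best is node-B, node-D, node-E, node-A, and node-K with total throughput 48.

48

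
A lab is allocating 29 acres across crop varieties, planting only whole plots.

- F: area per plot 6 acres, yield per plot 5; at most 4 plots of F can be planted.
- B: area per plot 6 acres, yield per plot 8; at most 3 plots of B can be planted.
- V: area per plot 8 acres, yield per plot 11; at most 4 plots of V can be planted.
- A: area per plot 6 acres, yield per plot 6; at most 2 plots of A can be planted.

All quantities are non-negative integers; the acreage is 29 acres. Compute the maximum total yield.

38

This is a bounded integer knapsack.
V has the best ratio (11/8); taking only V gives at most 3×11 = 33 (stopped by the area limit).
Mixing does better — 2×B and 2×V: area 28 ≤ 29, yield 2·8 + 2·11 = 38.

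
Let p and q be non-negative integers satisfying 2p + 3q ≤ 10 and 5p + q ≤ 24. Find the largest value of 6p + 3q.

Relaxing integrality, the LP optimum is 29.08 at (p,q) = (4.77, 0.154), which is not an integer point.
(p,q)=(4,0): 2·4+3·0=8≤10, 5·4+1·0=20≤24, objective 24.
(p,q)=(3,1): 2·3+3·1=9≤10, 5·3+1·1=16≤24, objective 21.
(p,q)=(3,0): 2·3+3·0=6≤10, 5·3+1·0=15≤24, objective 18.
No feasible integer point exceeds 24.

24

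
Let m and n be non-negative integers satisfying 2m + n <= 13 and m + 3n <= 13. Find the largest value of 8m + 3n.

(m,n)=(6,1): 2·6+1·1=13≤13, 1·6+3·1=9≤13, objective 51.
(m,n)=(6,0): 2·6+1·0=12≤13, 1·6+3·0=6≤13, objective 48.
Maximum is 51 at (m,n)=(6,1).

51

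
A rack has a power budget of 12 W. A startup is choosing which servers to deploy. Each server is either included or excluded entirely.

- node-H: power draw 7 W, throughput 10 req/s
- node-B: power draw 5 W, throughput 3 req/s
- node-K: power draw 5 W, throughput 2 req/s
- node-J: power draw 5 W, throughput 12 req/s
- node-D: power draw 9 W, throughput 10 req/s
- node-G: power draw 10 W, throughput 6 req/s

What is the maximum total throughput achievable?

22

node-B + node-J: power draw 5 + 5 = 10 ≤ 12, throughput 3 + 12 = 15.
node-H + node-J: power draw 7 + 5 = 12 ≤ 12, throughput 10 + 12 = 22.
Best is node-H and node-J with total throughput 22.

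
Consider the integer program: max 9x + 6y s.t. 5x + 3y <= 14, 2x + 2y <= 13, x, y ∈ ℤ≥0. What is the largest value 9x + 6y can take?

27

Relaxing integrality, the LP optimum is 28.00 at (x,y) = (0, 4.67), which is not an integer point.
(x,y)=(1,3): 5·1+3·3=14≤14, 2·1+2·3=8≤13, objective 27.
(x,y)=(0,4): 5·0+3·4=12≤14, 2·0+2·4=8≤13, objective 24.
(x,y)=(1,2): 5·1+3·2=11≤14, 2·1+2·2=6≤13, objective 21.
(x,y)=(0,3): 5·0+3·3=9≤14, 2·0+2·3=6≤13, objective 18.
The best lattice point is (1,3), giving 27.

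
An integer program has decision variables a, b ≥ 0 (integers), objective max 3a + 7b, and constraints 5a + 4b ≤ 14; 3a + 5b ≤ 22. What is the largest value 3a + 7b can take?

Relaxing integrality, the LP optimum is 24.50 at (a,b) = (0, 3.5), which is not an integer point.
(a,b)=(0,3) is feasible, giving 21.
(a,b)=(1,2) is feasible, giving 17.
(a,b)=(0,2) is feasible, giving 14.
No feasible integer point exceeds 21.

21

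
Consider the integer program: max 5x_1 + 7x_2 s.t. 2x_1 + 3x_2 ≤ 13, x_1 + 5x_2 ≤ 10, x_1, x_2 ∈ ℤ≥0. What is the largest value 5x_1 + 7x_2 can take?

(x_1,x_2)=(5,1): 2·5+3·1=13≤13, 1·5+5·1=10≤10, objective 32.
(x_1,x_2)=(6,0): 2·6+3·0=12≤13, 1·6+5·0=6≤10, objective 30.
Maximum is 32 at (x_1,x_2)=(5,1).

32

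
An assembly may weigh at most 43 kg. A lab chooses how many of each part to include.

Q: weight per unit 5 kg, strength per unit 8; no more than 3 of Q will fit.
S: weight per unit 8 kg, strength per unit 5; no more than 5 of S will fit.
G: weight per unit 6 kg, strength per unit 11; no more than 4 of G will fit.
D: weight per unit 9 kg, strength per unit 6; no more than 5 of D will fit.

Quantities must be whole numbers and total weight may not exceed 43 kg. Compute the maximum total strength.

68

Take 3×Q and 4×G: weight 39 ≤ 43, strength 3·8 + 4·11 = 68.
G has the best ratio (11/6) and is taken to its limit of 4; remaining capacity is filled optimally with the others.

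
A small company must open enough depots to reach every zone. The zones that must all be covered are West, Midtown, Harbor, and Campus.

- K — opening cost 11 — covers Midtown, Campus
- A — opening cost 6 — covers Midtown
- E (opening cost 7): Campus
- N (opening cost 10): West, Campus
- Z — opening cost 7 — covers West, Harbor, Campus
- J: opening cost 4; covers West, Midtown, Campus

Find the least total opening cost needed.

Choose Z and J: together they cover West, Midtown, Harbor, Campus — every zone.
Total opening cost: 7 + 4 = 11.

11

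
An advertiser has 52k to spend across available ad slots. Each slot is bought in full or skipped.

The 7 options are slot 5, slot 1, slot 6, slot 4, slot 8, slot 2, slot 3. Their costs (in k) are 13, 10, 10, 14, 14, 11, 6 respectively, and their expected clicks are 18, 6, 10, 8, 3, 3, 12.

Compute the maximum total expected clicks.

slot 5 + slot 1 + slot 6 + slot 2 + slot 3: cost 13 + 10 + 10 + 11 + 6 = 50 ≤ 52, expected clicks 18 + 6 + 10 + 3 + 12 = 49.
slot 5 + slot 1 + slot 6 + slot 3: cost 13 + 10 + 10 + 6 = 39 ≤ 52, expected clicks 18 + 6 + 10 + 12 = 46.
slot 5 + slot 6 + slot 4 + slot 3: cost 13 + 10 + 14 + 6 = 43 ≤ 52, expected clicks 18 + 10 + 8 + 12 = 48.
Best is slot 5, slot 1, slot 6, slot 2, and slot 3 with total expected clicks 49.

49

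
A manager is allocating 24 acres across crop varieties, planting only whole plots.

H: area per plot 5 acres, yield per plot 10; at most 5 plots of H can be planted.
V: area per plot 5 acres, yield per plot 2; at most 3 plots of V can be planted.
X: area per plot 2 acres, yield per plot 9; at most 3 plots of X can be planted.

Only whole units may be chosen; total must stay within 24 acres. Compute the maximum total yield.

58

This is a bounded integer knapsack.
3×H and 3×X: area 21 ≤ 24, yield 3·10 + 3·9 = 57.
4×H and 2×X: area 24 ≤ 24, yield 4·10 + 2·9 = 58.
Best is 58.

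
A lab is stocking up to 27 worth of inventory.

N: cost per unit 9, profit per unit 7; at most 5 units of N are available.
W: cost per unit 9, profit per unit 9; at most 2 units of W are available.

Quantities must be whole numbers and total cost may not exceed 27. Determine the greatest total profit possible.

Take 1×N and 2×W: cost 27 ≤ 27, profit 1·7 + 2·9 = 25.
W has the best ratio (9/9) and is taken to its limit of 2; remaining capacity is filled optimally with the others.

25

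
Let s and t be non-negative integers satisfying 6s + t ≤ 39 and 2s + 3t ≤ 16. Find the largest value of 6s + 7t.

(s,t)=(5,2): 6·5+1·2=32≤39, 2·5+3·2=16≤16, objective 44.
(s,t)=(6,1): 6·6+1·1=37≤39, 2·6+3·1=15≤16, objective 43.
(s,t)=(4,2): 6·4+1·2=26≤39, 2·4+3·2=14≤16, objective 38.
(s,t)=(5,1): 6·5+1·1=31≤39, 2·5+3·1=13≤16, objective 37.
The best lattice point is (5,2), giving 44.

44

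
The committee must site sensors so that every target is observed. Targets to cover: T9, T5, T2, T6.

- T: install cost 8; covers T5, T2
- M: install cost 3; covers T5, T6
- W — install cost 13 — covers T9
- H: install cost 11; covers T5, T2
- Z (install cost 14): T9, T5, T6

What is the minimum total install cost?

22

The greedy cost-per-new-target heuristic would pick M, T, and W for 24, but a cheaper cover exists.
Choose T and Z: together they cover T9, T5, T2, T6 — every target.
Total install cost: 8 + 14 = 22.
No cover costs less than 22.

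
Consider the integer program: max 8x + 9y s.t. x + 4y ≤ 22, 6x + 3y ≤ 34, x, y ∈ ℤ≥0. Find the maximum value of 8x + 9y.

The continuous relaxation peaks at (3.33, 4.67) with value 68.67; rounding to a feasible lattice point costs some objective.
(x,y)=(2,5): 1·2+4·5=22≤22, 6·2+3·5=27≤34, objective 61.
(x,y)=(3,4): 1·3+4·4=19≤22, 6·3+3·4=30≤34, objective 60.
(x,y)=(4,3): 1·4+4·3=16≤22, 6·4+3·3=33≤34, objective 59.
(x,y)=(1,5): 1·1+4·5=21≤22, 6·1+3·5=21≤34, objective 53.
Maximum is 61 at (x,y)=(2,5).

61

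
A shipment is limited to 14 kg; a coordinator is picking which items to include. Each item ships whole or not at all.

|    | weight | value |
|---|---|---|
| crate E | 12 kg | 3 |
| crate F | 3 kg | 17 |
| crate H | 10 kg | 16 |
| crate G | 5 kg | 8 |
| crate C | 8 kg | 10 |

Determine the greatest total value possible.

crate F + crate C: weight 3 + 8 = 11 ≤ 14, value 17 + 10 = 27.
crate F + crate H: weight 3 + 10 = 13 ≤ 14, value 17 + 16 = 33.
Best is crate F and crate H with total value 33.

33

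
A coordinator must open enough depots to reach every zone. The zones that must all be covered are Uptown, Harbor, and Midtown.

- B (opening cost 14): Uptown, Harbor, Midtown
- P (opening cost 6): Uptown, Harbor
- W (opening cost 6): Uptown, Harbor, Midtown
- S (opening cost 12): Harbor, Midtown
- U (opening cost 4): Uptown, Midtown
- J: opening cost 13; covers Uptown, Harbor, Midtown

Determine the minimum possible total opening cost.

6

W alone covers Uptown, Harbor, Midtown — every zone.
Total opening cost: 6.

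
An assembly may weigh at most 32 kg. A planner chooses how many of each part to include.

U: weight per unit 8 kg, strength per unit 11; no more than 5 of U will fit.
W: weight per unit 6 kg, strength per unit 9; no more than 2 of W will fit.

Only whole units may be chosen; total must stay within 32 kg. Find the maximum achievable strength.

Take 4×U: weight 32 ≤ 32, strength 4·11 = 44.
No other integer combination yields more.

44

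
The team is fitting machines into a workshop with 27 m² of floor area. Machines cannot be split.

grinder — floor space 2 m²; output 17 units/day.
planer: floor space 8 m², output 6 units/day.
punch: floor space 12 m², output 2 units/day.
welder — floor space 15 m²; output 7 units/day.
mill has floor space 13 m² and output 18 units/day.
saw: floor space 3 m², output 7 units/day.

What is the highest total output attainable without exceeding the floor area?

Allowing fractional choices, the relaxed optimum would be about 48.5, but machines are indivisible.
grinder + planer + mill + saw: floor space 2 + 8 + 13 + 3 = 26 ≤ 27, output 17 + 6 + 18 + 7 = 48.
grinder + mill + saw: floor space 2 + 13 + 3 = 18 ≤ 27, output 17 + 18 + 7 = 42.
grinder + planer + mill: floor space 2 + 8 + 13 = 23 ≤ 27, output 17 + 6 + 18 = 41.
Best is grinder, planer, mill, and saw with total output 48.

48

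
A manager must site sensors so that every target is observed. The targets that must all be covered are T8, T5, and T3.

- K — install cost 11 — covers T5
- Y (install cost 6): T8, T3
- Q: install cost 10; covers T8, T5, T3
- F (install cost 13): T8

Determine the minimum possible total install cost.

Q alone covers T8, T5, T3 — every target.
Total install cost: 10.

10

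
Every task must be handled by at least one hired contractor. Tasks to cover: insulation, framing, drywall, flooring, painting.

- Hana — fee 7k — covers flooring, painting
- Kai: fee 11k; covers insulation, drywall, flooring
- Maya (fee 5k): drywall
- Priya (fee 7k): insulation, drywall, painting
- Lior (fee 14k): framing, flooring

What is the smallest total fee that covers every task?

21

The greedy cost-per-new-task heuristic would pick Priya, Hana, and Lior for 28, but a cheaper cover exists.
Choose Priya and Lior: together they cover insulation, framing, drywall, flooring, painting — every task.
Total fee: 7 + 14 = 21.
No cover costs less than 21.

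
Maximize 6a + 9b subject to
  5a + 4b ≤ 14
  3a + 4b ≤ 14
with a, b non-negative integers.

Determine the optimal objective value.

27

(a,b)=(0,3): 5·0+4·3=12≤14, 3·0+4·3=12≤14, objective 27.
(a,b)=(1,2): 5·1+4·2=13≤14, 3·1+4·2=11≤14, objective 24.
No feasible integer point exceeds 27.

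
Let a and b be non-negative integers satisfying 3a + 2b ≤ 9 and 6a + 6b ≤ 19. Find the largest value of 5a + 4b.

Relaxing integrality, the LP optimum is 15.33 at (a,b) = (2.67, 0.5), which is not an integer point.
(a,b)=(3,0): 3·3+2·0=9≤9, 6·3+6·0=18≤19, objective 15.
(a,b)=(2,1): 3·2+2·1=8≤9, 6·2+6·1=18≤19, objective 14.
(a,b)=(2,0): 3·2+2·0=6≤9, 6·2+6·0=12≤19, objective 10.
No feasible integer point exceeds 15.

15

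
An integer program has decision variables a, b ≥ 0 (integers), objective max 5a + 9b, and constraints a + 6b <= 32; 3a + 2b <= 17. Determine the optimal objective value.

(a,b)=(2,5) is feasible, giving 55.
(a,b)=(3,4) is feasible, giving 51.
(a,b)=(1,5) is feasible, giving 50.
(a,b)=(2,4) is feasible, giving 46.
Maximum is 55 at (a,b)=(2,5).

55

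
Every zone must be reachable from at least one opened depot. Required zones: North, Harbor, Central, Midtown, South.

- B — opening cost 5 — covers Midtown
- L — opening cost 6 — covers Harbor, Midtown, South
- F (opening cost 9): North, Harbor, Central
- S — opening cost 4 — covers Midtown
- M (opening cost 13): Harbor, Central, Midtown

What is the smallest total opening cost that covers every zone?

This is an integer covering problem.
Choose L and F: together they cover North, Harbor, Central, Midtown, South — every zone.
Total opening cost: 6 + 9 = 15.

15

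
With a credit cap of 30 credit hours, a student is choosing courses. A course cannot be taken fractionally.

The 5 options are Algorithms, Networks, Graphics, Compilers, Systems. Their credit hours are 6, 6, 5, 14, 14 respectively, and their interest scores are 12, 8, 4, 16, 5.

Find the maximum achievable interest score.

Treat it as a binary knapsack problem.
Algorithms + Graphics + Compilers: credit hours 6 + 5 + 14 = 25 ≤ 30, interest score 12 + 4 + 16 = 32.
Algorithms + Compilers: credit hours 6 + 14 = 20 ≤ 30, interest score 12 + 16 = 28.
Algorithms + Networks + Compilers: credit hours 6 + 6 + 14 = 26 ≤ 30, interest score 12 + 8 + 16 = 36.
Best is Algorithms, Networks, and Compilers with total interest score 36.

36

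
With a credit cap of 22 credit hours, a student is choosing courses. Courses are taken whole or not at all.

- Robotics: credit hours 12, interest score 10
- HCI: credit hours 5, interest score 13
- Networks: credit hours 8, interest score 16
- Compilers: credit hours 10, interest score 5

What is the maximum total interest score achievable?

Take HCI and Networks: credit hours 5 + 8 = 13 ≤ 22, interest score 13 + 16 = 29.
No other feasible combination does better.

29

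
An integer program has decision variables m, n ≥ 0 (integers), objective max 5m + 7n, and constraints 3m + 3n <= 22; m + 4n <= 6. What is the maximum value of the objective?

(m,n)=(6,0): 3·6+3·0=18≤22, 1·6+4·0=6≤6, objective 30.
(m,n)=(5,0): 3·5+3·0=15≤22, 1·5+4·0=5≤6, objective 25.
No feasible integer point exceeds 30.

30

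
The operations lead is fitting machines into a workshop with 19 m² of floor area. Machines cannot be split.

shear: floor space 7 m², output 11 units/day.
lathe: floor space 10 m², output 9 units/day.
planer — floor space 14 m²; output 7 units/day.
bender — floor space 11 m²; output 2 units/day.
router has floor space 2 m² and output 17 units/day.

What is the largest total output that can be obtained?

This is an integer program with binary decision variables.
Take shear, lathe, and router: floor space 7 + 10 + 2 = 19 ≤ 19, output 11 + 9 + 17 = 37.
No other feasible combination does better.

37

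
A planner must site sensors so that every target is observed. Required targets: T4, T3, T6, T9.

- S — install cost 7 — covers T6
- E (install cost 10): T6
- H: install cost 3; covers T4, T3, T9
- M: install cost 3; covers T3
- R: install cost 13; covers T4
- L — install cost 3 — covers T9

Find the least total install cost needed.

10

Choose S and H: together they cover T4, T3, T6, T9 — every target.
Total install cost: 7 + 3 = 10.
No cover costs less than 10.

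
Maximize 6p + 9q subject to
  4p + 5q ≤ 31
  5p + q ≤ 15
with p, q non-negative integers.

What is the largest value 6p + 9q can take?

54

The continuous relaxation peaks at (0, 6.2) with value 55.80; rounding to a feasible lattice point costs some objective.
(p,q)=(0,6): 4·0+5·6=30≤31, 5·0+1·6=6≤15, objective 54.
(p,q)=(1,5): 4·1+5·5=29≤31, 5·1+1·5=10≤15, objective 51.
(p,q)=(0,5): 4·0+5·5=25≤31, 5·0+1·5=5≤15, objective 45.
The best lattice point is (0,6), giving 54.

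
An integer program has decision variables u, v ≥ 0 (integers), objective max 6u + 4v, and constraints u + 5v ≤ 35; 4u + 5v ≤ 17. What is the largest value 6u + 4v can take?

24

The continuous relaxation peaks at (4.25, 0) with value 25.50; rounding to a feasible lattice point costs some objective.
(u,v)=(4,0): 1·4+5·0=4≤35, 4·4+5·0=16≤17, objective 24.
(u,v)=(3,1): 1·3+5·1=8≤35, 4·3+5·1=17≤17, objective 22.
(u,v)=(3,0): 1·3+5·0=3≤35, 4·3+5·0=12≤17, objective 18.
Maximum is 24 at (u,v)=(4,0).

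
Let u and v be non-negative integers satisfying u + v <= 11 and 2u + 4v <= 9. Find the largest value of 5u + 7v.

The continuous relaxation peaks at (4.5, 0) with value 22.50; rounding to a feasible lattice point costs some objective.
(u,v)=(4,0): 1·4+1·0=4≤11, 2·4+4·0=8≤9, objective 20.
(u,v)=(3,0): 1·3+1·0=3≤11, 2·3+4·0=6≤9, objective 15.
Maximum is 20 at (u,v)=(4,0).

20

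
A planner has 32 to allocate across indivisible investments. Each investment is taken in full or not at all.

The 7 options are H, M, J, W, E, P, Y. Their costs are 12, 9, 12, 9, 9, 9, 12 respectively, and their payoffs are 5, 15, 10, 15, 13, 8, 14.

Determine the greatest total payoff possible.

M + W + E: cost 9 + 9 + 9 = 27 ≤ 32, payoff 15 + 15 + 13 = 43.
M + W + Y: cost 9 + 9 + 12 = 30 ≤ 32, payoff 15 + 15 + 14 = 44.
Best is M, W, and Y with total payoff 44.

44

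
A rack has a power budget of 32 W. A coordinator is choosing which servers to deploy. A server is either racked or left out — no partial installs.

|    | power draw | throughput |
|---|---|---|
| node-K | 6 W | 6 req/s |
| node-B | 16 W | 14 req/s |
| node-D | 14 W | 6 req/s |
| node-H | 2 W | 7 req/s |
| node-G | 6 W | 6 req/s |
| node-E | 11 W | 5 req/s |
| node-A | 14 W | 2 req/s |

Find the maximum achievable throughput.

Allowing fractional choices, the relaxed optimum would be about 33.9, but servers are indivisible.
node-B + node-H + node-G: power draw 16 + 2 + 6 = 24 ≤ 32, throughput 14 + 7 + 6 = 27.
node-K + node-B + node-H + node-G: power draw 6 + 16 + 2 + 6 = 30 ≤ 32, throughput 6 + 14 + 7 + 6 = 33.
node-K + node-B + node-H: power draw 6 + 16 + 2 = 24 ≤ 32, throughput 6 + 14 + 7 = 27.
Best is node-K, node-B, node-H, and node-G with total throughput 33.

33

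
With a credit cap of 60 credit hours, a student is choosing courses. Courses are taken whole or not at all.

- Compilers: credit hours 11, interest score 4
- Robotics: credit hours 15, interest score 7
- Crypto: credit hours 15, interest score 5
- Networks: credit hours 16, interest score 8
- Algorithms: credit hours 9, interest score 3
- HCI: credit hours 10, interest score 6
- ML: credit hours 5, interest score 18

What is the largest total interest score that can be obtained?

Allowing fractional choices, the relaxed optimum would be about 44.0, but courses are indivisible.
Compilers + Robotics + Networks + HCI + ML: credit hours 11 + 15 + 16 + 10 + 5 = 57 ≤ 60, interest score 4 + 7 + 8 + 6 + 18 = 43.
Robotics + Networks + Algorithms + HCI + ML: credit hours 15 + 16 + 9 + 10 + 5 = 55 ≤ 60, interest score 7 + 8 + 3 + 6 + 18 = 42.
Best is Compilers, Robotics, Networks, HCI, and ML with total interest score 43.

43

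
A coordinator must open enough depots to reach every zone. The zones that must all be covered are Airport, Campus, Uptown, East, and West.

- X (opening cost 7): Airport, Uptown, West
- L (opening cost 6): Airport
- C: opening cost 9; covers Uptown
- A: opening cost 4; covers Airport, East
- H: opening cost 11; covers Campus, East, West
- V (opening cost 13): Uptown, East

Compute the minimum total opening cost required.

The greedy cost-per-new-zone heuristic would pick A, X, and H for 22, but a cheaper cover exists.
Choose X and H: together they cover Airport, Campus, Uptown, East, West — every zone.
Total opening cost: 7 + 11 = 18.
No cover costs less than 18.

18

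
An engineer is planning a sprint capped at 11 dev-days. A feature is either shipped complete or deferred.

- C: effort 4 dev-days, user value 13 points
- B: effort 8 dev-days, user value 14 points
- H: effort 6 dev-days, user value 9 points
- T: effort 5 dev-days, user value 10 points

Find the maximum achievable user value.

23

This is a 0-1 knapsack instance.
Take C and T: effort 4 + 5 = 9 ≤ 11, user value 13 + 10 = 23.
No other feasible combination does better.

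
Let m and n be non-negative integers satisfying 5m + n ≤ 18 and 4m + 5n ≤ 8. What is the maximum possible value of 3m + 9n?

(m,n)=(0,1): 5·0+1·1=1≤18, 4·0+5·1=5≤8, objective 9.
(m,n)=(1,0): 5·1+1·0=5≤18, 4·1+5·0=4≤8, objective 3.
(m,n)=(0,0): 5·0+1·0=0≤18, 4·0+5·0=0≤8, objective 0.
The best lattice point is (0,1), giving 9.

9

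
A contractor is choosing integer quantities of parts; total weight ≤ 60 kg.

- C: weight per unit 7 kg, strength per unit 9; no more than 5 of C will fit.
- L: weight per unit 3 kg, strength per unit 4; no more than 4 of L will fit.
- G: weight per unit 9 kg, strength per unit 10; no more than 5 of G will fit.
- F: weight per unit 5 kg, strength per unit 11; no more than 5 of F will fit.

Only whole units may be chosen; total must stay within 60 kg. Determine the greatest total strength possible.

100

2×C, 4×L, 1×G, and 5×F: weight 60 ≤ 60, strength 2·9 + 4·4 + 1·10 + 5·11 = 99.
5×C and 5×F: weight 60 ≤ 60, strength 5·9 + 5·11 = 100.
Best is 100.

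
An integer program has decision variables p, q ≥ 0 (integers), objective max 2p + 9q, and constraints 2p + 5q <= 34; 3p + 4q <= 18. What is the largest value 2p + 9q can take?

36

Relaxing integrality, the LP optimum is 40.50 at (p,q) = (0, 4.5), which is not an integer point.
(p,q)=(0,4): 2·0+5·4=20≤34, 3·0+4·4=16≤18, objective 36.
(p,q)=(1,3): 2·1+5·3=17≤34, 3·1+4·3=15≤18, objective 29.
(p,q)=(0,3): 2·0+5·3=15≤34, 3·0+4·3=12≤18, objective 27.
The best lattice point is (0,4), giving 36.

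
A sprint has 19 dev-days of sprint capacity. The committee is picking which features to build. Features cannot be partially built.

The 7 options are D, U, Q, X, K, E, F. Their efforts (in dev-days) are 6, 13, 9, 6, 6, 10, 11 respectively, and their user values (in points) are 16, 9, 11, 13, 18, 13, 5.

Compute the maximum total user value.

47

D + X + K: effort 6 + 6 + 6 = 18 ≤ 19, user value 16 + 13 + 18 = 47.
D + K: effort 6 + 6 = 12 ≤ 19, user value 16 + 18 = 34.
Best is D, X, and K with total user value 47.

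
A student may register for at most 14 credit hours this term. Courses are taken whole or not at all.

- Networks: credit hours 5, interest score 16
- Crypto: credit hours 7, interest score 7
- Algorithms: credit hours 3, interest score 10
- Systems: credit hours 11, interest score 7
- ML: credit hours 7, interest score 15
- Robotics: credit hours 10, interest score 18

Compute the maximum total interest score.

Treat it as a binary knapsack problem.
Allowing fractional choices, the relaxed optimum would be about 38.9, but courses are indivisible.
Networks + ML: credit hours 5 + 7 = 12 ≤ 14, interest score 16 + 15 = 31.
Algorithms + Robotics: credit hours 3 + 10 = 13 ≤ 14, interest score 10 + 18 = 28.
Best is Networks and ML with total interest score 31.

31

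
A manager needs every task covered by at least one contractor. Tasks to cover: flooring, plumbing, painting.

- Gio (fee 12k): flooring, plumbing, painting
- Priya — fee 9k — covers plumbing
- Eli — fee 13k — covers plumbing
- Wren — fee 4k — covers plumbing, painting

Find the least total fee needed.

12

The greedy cost-per-new-task heuristic would pick Wren and Gio for 16, but a cheaper cover exists.
Gio alone covers flooring, plumbing, painting — every task.
Total fee: 12.
No cover costs less than 12.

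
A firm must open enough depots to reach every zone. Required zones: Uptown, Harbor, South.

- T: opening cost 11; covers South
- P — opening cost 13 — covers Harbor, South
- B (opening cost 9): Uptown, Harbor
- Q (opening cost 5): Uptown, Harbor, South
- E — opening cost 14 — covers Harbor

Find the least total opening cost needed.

5

Q alone covers Uptown, Harbor, South — every zone.
Total opening cost: 5.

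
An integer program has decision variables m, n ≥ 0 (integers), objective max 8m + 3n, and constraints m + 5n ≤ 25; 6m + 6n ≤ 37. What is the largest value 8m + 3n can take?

48

The continuous relaxation peaks at (6.17, 0) with value 49.33; rounding to a feasible lattice point costs some objective.
(m,n)=(6,0): 1·6+5·0=6≤25, 6·6+6·0=36≤37, objective 48.
(m,n)=(5,1): 1·5+5·1=10≤25, 6·5+6·1=36≤37, objective 43.
(m,n)=(5,0): 1·5+5·0=5≤25, 6·5+6·0=30≤37, objective 40.
No feasible integer point exceeds 48.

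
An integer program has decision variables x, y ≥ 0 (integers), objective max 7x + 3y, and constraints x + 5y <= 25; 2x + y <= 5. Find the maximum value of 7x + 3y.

Relaxing integrality, the LP optimum is 17.50 at (x,y) = (2.5, 0), which is not an integer point.
(x,y)=(2,1): 1·2+5·1=7≤25, 2·2+1·1=5≤5, objective 17.
(x,y)=(2,0): 1·2+5·0=2≤25, 2·2+1·0=4≤5, objective 14.
(x,y)=(1,2): 1·1+5·2=11≤25, 2·1+1·2=4≤5, objective 13.
Maximum is 17 at (x,y)=(2,1).

17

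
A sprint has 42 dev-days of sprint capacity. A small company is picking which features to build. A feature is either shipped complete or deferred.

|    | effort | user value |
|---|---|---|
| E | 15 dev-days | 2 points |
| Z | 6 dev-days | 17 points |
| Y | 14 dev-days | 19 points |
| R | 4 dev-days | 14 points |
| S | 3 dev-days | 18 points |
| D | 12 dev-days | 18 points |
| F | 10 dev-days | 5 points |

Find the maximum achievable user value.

86

Allowing fractional choices, the relaxed optimum would be about 87.5, but features are indivisible.
Z + Y + R + S + D: effort 6 + 14 + 4 + 3 + 12 = 39 ≤ 42, user value 17 + 19 + 14 + 18 + 18 = 86.
Z + Y + S + D: effort 6 + 14 + 3 + 12 = 35 ≤ 42, user value 17 + 19 + 18 + 18 = 72.
Z + Y + R + S + F: effort 6 + 14 + 4 + 3 + 10 = 37 ≤ 42, user value 17 + 19 + 14 + 18 + 5 = 73.
Best is Z, Y, R, S, and D with total user value 86.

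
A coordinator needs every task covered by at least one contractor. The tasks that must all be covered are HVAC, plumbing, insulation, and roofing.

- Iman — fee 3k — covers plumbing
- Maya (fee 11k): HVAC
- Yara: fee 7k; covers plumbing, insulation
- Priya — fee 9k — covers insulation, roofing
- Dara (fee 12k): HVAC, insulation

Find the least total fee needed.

23

Choose Iman, Maya, and Priya: together they cover HVAC, plumbing, insulation, roofing — every task.
Total fee: 3 + 11 + 9 = 23.
No cover costs less than 23.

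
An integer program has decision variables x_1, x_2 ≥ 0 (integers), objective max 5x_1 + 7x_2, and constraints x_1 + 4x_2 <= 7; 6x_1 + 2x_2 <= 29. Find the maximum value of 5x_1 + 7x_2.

(x_1,x_2)=(3,1): 1·3+4·1=7≤7, 6·3+2·1=20≤29, objective 22.
(x_1,x_2)=(4,0): 1·4+4·0=4≤7, 6·4+2·0=24≤29, objective 20.
(x_1,x_2)=(2,1): 1·2+4·1=6≤7, 6·2+2·1=14≤29, objective 17.
Maximum is 22 at (x_1,x_2)=(3,1).

22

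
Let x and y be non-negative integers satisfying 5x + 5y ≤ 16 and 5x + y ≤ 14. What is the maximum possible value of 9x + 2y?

20

(x,y)=(2,1): 5·2+5·1=15≤16, 5·2+1·1=11≤14, objective 20.
(x,y)=(2,0): 5·2+5·0=10≤16, 5·2+1·0=10≤14, objective 18.
(x,y)=(1,2): 5·1+5·2=15≤16, 5·1+1·2=7≤14, objective 13.
(x,y)=(1,1): 5·1+5·1=10≤16, 5·1+1·1=6≤14, objective 11.
Maximum is 20 at (x,y)=(2,1).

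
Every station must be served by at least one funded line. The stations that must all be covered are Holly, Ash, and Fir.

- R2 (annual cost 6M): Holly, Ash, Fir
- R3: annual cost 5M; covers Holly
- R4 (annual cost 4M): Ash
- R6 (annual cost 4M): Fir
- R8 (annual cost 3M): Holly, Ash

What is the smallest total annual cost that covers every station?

The greedy cost-per-new-station heuristic would pick R8 and R6 for 7, but a cheaper cover exists.
R2 alone covers Holly, Ash, Fir — every station.
Total annual cost: 6.
No cover costs less than 6.

6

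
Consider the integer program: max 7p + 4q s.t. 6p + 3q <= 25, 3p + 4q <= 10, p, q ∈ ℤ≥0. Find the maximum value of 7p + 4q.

Relaxing integrality, the LP optimum is 23.33 at (p,q) = (3.33, 0), which is not an integer point.
(p,q)=(3,0): 6·3+3·0=18≤25, 3·3+4·0=9≤10, objective 21.
(p,q)=(2,1): 6·2+3·1=15≤25, 3·2+4·1=10≤10, objective 18.
(p,q)=(2,0): 6·2+3·0=12≤25, 3·2+4·0=6≤10, objective 14.
The best lattice point is (3,0), giving 21.

21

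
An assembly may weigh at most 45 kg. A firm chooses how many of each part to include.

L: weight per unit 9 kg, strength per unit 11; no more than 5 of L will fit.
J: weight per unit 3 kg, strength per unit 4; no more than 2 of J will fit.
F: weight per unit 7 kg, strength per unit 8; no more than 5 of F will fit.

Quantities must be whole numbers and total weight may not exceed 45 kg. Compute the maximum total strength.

Take 5×L: weight 45 ≤ 45, strength 5·11 = 55.
No other integer combination yields more.

55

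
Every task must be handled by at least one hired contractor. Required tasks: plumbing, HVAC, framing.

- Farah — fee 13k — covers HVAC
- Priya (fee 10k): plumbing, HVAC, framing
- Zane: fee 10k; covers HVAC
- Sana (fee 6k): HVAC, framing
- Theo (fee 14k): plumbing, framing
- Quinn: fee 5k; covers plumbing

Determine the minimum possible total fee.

10

The greedy cost-per-new-task heuristic would pick Sana and Quinn for 11, but a cheaper cover exists.
Priya alone covers plumbing, HVAC, framing — every task.
Total fee: 10.
No cover costs less than 10.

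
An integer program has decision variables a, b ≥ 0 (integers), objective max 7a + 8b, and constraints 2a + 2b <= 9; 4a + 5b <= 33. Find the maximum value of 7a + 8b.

The continuous relaxation peaks at (0, 4.5) with value 36.00; rounding to a feasible lattice point costs some objective.
(a,b)=(0,4): 2·0+2·4=8≤9, 4·0+5·4=20≤33, objective 32.
(a,b)=(1,3): 2·1+2·3=8≤9, 4·1+5·3=19≤33, objective 31.
(a,b)=(0,3): 2·0+2·3=6≤9, 4·0+5·3=15≤33, objective 24.
No feasible integer point exceeds 32.

32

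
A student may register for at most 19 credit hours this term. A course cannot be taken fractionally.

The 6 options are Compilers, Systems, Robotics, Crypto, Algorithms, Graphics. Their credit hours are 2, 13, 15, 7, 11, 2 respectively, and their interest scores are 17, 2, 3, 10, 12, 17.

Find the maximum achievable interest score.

46

Take Compilers, Algorithms, and Graphics: credit hours 2 + 11 + 2 = 15 ≤ 19, interest score 17 + 12 + 17 = 46.
No other feasible combination does better.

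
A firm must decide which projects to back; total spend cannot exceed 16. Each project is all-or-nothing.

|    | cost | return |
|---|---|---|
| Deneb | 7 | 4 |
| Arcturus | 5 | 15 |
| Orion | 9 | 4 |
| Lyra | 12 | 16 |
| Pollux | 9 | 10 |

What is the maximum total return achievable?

Allowing fractional choices, the relaxed optimum would be about 29.7, but projects are indivisible.
Arcturus + Pollux: cost 5 + 9 = 14 ≤ 16, return 15 + 10 = 25.
Deneb + Arcturus: cost 7 + 5 = 12 ≤ 16, return 4 + 15 = 19.
Best is Arcturus and Pollux with total return 25.

25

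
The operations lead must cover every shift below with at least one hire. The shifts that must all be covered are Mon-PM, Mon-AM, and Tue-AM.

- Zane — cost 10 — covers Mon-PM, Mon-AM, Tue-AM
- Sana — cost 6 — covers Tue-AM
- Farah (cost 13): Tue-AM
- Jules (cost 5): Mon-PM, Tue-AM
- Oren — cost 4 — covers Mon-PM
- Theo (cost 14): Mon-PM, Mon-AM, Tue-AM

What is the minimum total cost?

This is an integer covering problem.
The greedy cost-per-new-shift heuristic would pick Jules and Zane for 15, but a cheaper cover exists.
Zane alone covers Mon-PM, Mon-AM, Tue-AM — every shift.
Total cost: 10.
No cover costs less than 10.

10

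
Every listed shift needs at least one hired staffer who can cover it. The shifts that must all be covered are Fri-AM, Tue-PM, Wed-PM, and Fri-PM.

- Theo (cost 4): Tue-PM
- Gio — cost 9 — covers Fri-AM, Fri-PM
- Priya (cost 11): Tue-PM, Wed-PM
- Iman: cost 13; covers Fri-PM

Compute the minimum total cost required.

20

Choose Gio and Priya: together they cover Fri-AM, Tue-PM, Wed-PM, Fri-PM — every shift.
Total cost: 9 + 11 = 20.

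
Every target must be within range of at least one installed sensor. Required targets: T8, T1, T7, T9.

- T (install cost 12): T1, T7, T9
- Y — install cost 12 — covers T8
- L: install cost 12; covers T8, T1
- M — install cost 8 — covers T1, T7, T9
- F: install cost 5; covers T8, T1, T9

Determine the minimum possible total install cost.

13

Choose M and F: together they cover T8, T1, T7, T9 — every target.
Total install cost: 8 + 5 = 13.
No cover costs less than 13.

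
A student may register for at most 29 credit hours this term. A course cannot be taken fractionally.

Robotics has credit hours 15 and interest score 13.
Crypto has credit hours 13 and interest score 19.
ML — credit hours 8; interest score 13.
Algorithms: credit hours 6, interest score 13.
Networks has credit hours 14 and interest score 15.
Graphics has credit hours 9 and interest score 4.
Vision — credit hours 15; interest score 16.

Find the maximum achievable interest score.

45

Allowing fractional choices, the relaxed optimum would be about 47.1, but courses are indivisible.
ML + Algorithms + Networks: credit hours 8 + 6 + 14 = 28 ≤ 29, interest score 13 + 13 + 15 = 41.
Crypto + ML + Algorithms: credit hours 13 + 8 + 6 = 27 ≤ 29, interest score 19 + 13 + 13 = 45.
ML + Algorithms + Vision: credit hours 8 + 6 + 15 = 29 ≤ 29, interest score 13 + 13 + 16 = 42.
Best is Crypto, ML, and Algorithms with total interest score 45.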